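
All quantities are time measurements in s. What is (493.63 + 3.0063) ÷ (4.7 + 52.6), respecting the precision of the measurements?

8.67

493.63 + 3.0063 = 496.6363, limited to 2 d.p. → 5 s.f.; 4.7 + 52.6 = 57.3, limited to 1 d.p. → 3 s.f.
Carrying full precision, 496.6363 ÷ 57.3 = 8.66730017452…; keep min(5, 3) = 3 s.f.
Rounded to 3 significant figures: 8.67.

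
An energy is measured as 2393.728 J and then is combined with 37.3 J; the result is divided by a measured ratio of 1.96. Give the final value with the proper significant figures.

1.24 × 10^3 J

2393.728 J + 37.3 J = 2431.028 J; the sum is limited to 1 decimal place (5 s.f.).
Carrying full precision, 2431.028 ÷ 1.96 = 1240.32040816… J; 1.96 has 3 s.f., so the result keeps min(5, 3) = 3 s.f.
Rounded to 3 significant figures: 1.24 × 10^3 J.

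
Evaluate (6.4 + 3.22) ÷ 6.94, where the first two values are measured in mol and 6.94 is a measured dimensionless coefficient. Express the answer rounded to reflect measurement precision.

6.4 mol + 3.22 mol = 9.62 mol; the sum is limited to 1 decimal place (2 s.f.).
Carrying full precision, 9.62 ÷ 6.94 = 1.38616714697… mol; 6.94 has 3 s.f., so the result keeps min(2, 3) = 2 s.f.
Rounded to 2 significant figures: 1.4 mol.

1.4 mol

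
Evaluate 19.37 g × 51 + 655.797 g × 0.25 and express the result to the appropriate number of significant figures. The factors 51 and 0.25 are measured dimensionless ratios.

19.37 × 51 = 987.87 → 9.9 × 10^2 g (2 s.f., last digit at the 10^1 place).
655.797 × 0.25 = 163.94925 → 1.6 × 10^2 g (2 s.f., last digit at the 10^1 place).
Sum: 1151.81925 g; keep the coarser place, 10^1.
Result: 1.15 × 10^3 g.

1.15 × 10^3 g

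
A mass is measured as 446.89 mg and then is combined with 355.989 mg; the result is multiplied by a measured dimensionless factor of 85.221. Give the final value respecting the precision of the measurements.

68422 mg

446.89 mg + 355.989 mg = 802.879 mg; the sum is limited to 2 decimal places (5 s.f.).
Carrying full precision, 802.879 × 85.221 = 68422.151259 mg; 85.221 has 5 s.f., so the result keeps min(5, 5) = 5 s.f.
Rounded to 5 significant figures: 68422 mg.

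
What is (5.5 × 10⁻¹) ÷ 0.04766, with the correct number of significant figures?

12

(5.5 × 10⁻¹) ÷ 0.04766 = 11.540075535…
Multiplication/division keeps the fewest significant figures: 5.5 × 10⁻¹ → 2 s.f., 0.04766 → 4 s.f.; limit is 2.
Rounded to 2 significant figures: 12.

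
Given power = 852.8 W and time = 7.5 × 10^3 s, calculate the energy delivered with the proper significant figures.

6.4 × 10^6 J

energy delivered = 852.8 W × 7.5 × 10^3 s = 6396000 J.
852.8 has 4 significant figures; 7.5 × 10^3 has 2.
Division/multiplication keeps the fewest: 2 significant figures.
Rounded: 6.4 × 10^6 J.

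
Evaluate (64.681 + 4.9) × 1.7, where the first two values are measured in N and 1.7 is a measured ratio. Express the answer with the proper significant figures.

64.681 N + 4.9 N = 69.581 N; the sum is limited to 1 decimal place (3 s.f.).
Carrying full precision, 69.581 × 1.7 = 118.2877 N; 1.7 has 2 s.f., so the result keeps min(3, 2) = 2 s.f.
Rounded to 2 significant figures: 1.2 × 10^2 N.

1.2 × 10^2 N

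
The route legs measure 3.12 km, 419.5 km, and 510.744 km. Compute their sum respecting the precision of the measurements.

933.4 km

3.12 km + 419.5 km + 510.744 km = 933.364 km.
Addition/subtraction keeps the fewest decimal places: 3.12 → 2 decimal places, 419.5 → 1 decimal place, 510.744 → 3 decimal places; limit is 1.
Rounded to 1 decimal place: 933.4 km.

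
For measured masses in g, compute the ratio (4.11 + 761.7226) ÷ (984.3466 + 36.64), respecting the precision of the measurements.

0.75009

4.11 + 761.7226 = 765.8326, limited to 2 d.p. → 5 s.f.; 984.3466 + 36.64 = 1020.9866, limited to 2 d.p. → 6 s.f.
Carrying full precision, 765.8326 ÷ 1020.9866 = 0.750090745559…; keep min(5, 6) = 5 s.f.
Rounded to 5 significant figures: 0.75009.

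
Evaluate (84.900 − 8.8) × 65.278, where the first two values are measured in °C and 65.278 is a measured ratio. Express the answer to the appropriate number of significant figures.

4.97 × 10^3 °C

84.900 °C − 8.8 °C = 76.100 °C; the difference is limited to 1 decimal place (3 s.f.).
Carrying full precision, 76.100 × 65.278 = 4967.6558 °C; 65.278 has 5 s.f., so the result keeps min(3, 5) = 3 s.f.
Rounded to 3 significant figures: 4.97 × 10^3 °C.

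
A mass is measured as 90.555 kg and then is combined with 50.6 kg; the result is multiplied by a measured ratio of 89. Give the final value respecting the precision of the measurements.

90.555 kg + 50.6 kg = 141.155 kg; the sum is limited to 1 decimal place (4 s.f.).
Carrying full precision, 141.155 × 89 = 12562.795 kg; 89 has 2 s.f., so the result keeps min(4, 2) = 2 s.f.
Rounded to 2 significant figures: 1.3 × 10⁴ kg.

1.3 × 10⁴ kg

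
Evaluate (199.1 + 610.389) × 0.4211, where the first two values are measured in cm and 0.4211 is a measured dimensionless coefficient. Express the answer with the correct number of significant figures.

199.1 cm + 610.389 cm = 809.489 cm; the sum is limited to 1 decimal place (4 s.f.).
Carrying full precision, 809.489 × 0.4211 = 340.8758179 cm; 0.4211 has 4 s.f., so the result keeps min(4, 4) = 4 s.f.
Rounded to 4 significant figures: 3.409 × 10^2 cm.

3.409 × 10^2 cm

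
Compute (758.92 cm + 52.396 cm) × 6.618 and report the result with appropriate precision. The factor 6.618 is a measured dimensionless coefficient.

758.92 cm + 52.396 cm = 811.316 cm; the sum is limited to 2 decimal places (5 s.f.).
Carrying full precision, 811.316 × 6.618 = 5369.289288 cm; 6.618 has 4 s.f., so the result keeps min(5, 4) = 4 s.f.
Rounded to 4 significant figures: 5369 cm.

5369 cm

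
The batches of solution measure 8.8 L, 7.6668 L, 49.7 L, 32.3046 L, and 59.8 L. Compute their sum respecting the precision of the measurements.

8.8 L + 7.6668 L + 49.7 L + 32.3046 L + 59.8 L = 158.2714 L.
Addition/subtraction keeps the fewest decimal places: 8.8 → 1 decimal place, 7.6668 → 4 decimal places, 49.7 → 1 decimal place, 32.3046 → 4 decimal places, 59.8 → 1 decimal place; limit is 1.
Rounded to 1 decimal place: 158.3 L.

158.3 L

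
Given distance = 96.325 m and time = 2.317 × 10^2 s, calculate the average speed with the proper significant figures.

average speed = 96.325 m ÷ 2.317 × 10^2 s = 0.415731549417… m/s.
96.325 has 5 significant figures; 2.317 × 10^2 has 4.
Division/multiplication keeps the fewest: 4 significant figures.
Rounded: 0.4157 m/s.

0.4157 m/s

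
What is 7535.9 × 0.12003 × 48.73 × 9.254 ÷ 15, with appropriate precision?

7535.9 × 0.12003 × 48.73 × 9.254 ÷ 15 = 27193.1538883…
Multiplication/division keeps the fewest significant figures: 7535.9 → 5 s.f., 0.12003 → 5 s.f., 48.73 → 4 s.f., 9.254 → 4 s.f., 15 → 2 s.f.; limit is 2.
Rounded to 2 significant figures: 2.7 × 10⁴.

2.7 × 10⁴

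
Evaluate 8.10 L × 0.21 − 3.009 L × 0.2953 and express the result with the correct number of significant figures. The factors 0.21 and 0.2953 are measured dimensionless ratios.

0.8 L

8.10 × 0.21 = 1.701 → 1.7 L (2 s.f., last digit at the 10^-1 place).
3.009 × 0.2953 = 0.8885577 → 0.8886 L (4 s.f., last digit at the 10^-4 place).
Difference: 0.8124423 L; keep the coarser place, 10^-1.
Result: 0.8 L.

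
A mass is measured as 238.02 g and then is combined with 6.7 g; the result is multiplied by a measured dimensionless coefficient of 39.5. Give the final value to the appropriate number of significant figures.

238.02 g + 6.7 g = 244.72 g; the sum is limited to 1 decimal place (4 s.f.).
Carrying full precision, 244.72 × 39.5 = 9666.44 g; 39.5 has 3 s.f., so the result keeps min(4, 3) = 3 s.f.
Rounded to 3 significant figures: 9.67 × 10³ g.

9.67 × 10³ g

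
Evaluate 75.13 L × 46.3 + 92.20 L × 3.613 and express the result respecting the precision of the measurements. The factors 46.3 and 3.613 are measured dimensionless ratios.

75.13 × 46.3 = 3478.519 → 3.48 × 10³ L (3 s.f., last digit at the 10^1 place).
92.20 × 3.613 = 333.1186 → 333.1 L (4 s.f., last digit at the 10^-1 place).
Sum: 3811.6376 L; keep the coarser place, 10^1.
Result: 3.81 × 10³ L.

3.81 × 10³ L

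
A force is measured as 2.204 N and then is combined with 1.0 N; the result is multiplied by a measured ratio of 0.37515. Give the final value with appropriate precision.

1.2 N

2.204 N + 1.0 N = 3.204 N; the sum is limited to 1 decimal place (2 s.f.).
Carrying full precision, 3.204 × 0.37515 = 1.2019806 N; 0.37515 has 5 s.f., so the result keeps min(2, 5) = 2 s.f.
Rounded to 2 significant figures: 1.2 N.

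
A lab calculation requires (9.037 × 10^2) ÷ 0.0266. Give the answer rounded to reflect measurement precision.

3.40 × 10^4

(9.037 × 10^2) ÷ 0.0266 = 33973.6842105…
Multiplication/division keeps the fewest significant figures: 9.037 × 10^2 → 4 s.f., 0.0266 → 3 s.f.; limit is 3.
Rounded to 3 significant figures: 3.40 × 10^4.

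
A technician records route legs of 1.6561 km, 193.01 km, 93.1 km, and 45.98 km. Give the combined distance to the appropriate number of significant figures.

333.7 km

1.6561 km + 193.01 km + 93.1 km + 45.98 km = 333.7461 km.
Addition/subtraction keeps the fewest decimal places: 1.6561 → 4 decimal places, 193.01 → 2 decimal places, 93.1 → 1 decimal place, 45.98 → 2 decimal places; limit is 1.
Rounded to 1 decimal place: 333.7 km.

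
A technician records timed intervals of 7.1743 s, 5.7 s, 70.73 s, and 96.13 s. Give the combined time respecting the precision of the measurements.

7.1743 s + 5.7 s + 70.73 s + 96.13 s = 179.7343 s.
Addition/subtraction keeps the fewest decimal places: 7.1743 → 4 decimal places, 5.7 → 1 decimal place, 70.73 → 2 decimal places, 96.13 → 2 decimal places; limit is 1.
Rounded to 1 decimal place: 179.7 s.

179.7 s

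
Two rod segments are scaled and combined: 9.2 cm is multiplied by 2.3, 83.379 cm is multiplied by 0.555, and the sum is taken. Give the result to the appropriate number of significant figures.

67 cm

9.2 × 2.3 = 21.16 → 21 cm (2 s.f., last digit at the 10^0 place).
83.379 × 0.555 = 46.275345 → 46.3 cm (3 s.f., last digit at the 10^-1 place).
Sum: 67.435345 cm; keep the coarser place, 10^0.
Result: 67 cm.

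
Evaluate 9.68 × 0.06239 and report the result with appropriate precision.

9.68 × 0.06239 = 0.6039352
Multiplication/division keeps the fewest significant figures: 9.68 → 3 s.f., 0.06239 → 4 s.f.; limit is 3.
Rounded to 3 significant figures: 6.04 × 10⁻¹.

6.04 × 10⁻¹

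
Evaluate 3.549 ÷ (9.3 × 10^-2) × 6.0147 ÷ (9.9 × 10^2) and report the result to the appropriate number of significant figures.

3.549 ÷ (9.3 × 10^-2) × 6.0147 ÷ (9.9 × 10^2) = 0.231847184751…
Multiplication/division keeps the fewest significant figures: 3.549 → 4 s.f., 9.3 × 10^-2 → 2 s.f., 6.0147 → 5 s.f., 9.9 × 10^2 → 2 s.f.; limit is 2.
Rounded to 2 significant figures: 0.23.

0.23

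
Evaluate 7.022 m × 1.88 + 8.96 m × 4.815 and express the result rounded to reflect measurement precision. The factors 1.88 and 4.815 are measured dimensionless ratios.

56.3 m

7.022 × 1.88 = 13.20136 → 13.2 m (3 s.f., last digit at the 10^-1 place).
8.96 × 4.815 = 43.1424 → 43.1 m (3 s.f., last digit at the 10^-1 place).
Sum: 56.34376 m; keep the coarser place, 10^-1.
Result: 56.3 m.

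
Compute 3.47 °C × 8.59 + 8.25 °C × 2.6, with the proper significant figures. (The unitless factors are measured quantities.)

51 °C

3.47 × 8.59 = 29.8073 → 29.8 °C (3 s.f., last digit at the 10^-1 place).
8.25 × 2.6 = 21.45 → 21 °C (2 s.f., last digit at the 10^0 place).
Sum: 51.2573 °C; keep the coarser place, 10^0.
Result: 51 °C.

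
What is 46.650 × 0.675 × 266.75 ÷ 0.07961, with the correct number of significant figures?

1.06 × 10⁵

46.650 × 0.675 × 266.75 ÷ 0.07961 = 105509.660376…
Multiplication/division keeps the fewest significant figures: 46.650 → 5 s.f., 0.675 → 3 s.f., 266.75 → 5 s.f., 0.07961 → 4 s.f.; limit is 3.
Rounded to 3 significant figures: 1.06 × 10⁵.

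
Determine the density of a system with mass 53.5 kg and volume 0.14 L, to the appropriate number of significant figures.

density = 53.5 kg ÷ 0.14 L = 382.142857143… kg/L.
53.5 has 3 significant figures; 0.14 has 2.
Division/multiplication keeps the fewest: 2 significant figures.
Rounded: 3.8 × 10² kg/L.

3.8 × 10² kg/L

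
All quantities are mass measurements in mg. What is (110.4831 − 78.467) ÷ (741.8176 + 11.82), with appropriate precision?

110.4831 − 78.467 = 32.0161, limited to 3 d.p. → 5 s.f.; 741.8176 + 11.82 = 753.6376, limited to 2 d.p. → 5 s.f.
Carrying full precision, 32.0161 ÷ 753.6376 = 0.0424820895348…; keep min(5, 5) = 5 s.f.
Rounded to 5 significant figures: 0.042482.

0.042482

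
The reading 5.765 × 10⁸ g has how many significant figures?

5.765 × 10⁸: in scientific notation every digit of the coefficient is significant.

4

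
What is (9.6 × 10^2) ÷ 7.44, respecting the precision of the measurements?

(9.6 × 10^2) ÷ 7.44 = 129.032258065…
Multiplication/division keeps the fewest significant figures: 9.6 × 10^2 → 2 s.f., 7.44 → 3 s.f.; limit is 2.
Rounded to 2 significant figures: 1.3 × 10^2.

1.3 × 10^2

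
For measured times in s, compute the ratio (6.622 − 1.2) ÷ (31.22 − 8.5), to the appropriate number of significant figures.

6.622 − 1.2 = 5.422, limited to 1 d.p. → 2 s.f.; 31.22 − 8.5 = 22.72, limited to 1 d.p. → 3 s.f.
Carrying full precision, 5.422 ÷ 22.72 = 0.238644366197…; keep min(2, 3) = 2 s.f.
Rounded to 2 significant figures: 0.24.

0.24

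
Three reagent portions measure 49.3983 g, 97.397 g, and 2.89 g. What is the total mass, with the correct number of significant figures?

49.3983 g + 97.397 g + 2.89 g = 149.6853 g.
Addition/subtraction keeps the fewest decimal places: 49.3983 → 4 decimal places, 97.397 → 3 decimal places, 2.89 → 2 decimal places; limit is 2.
Rounded to 2 decimal places: 149.69 g.

149.69 g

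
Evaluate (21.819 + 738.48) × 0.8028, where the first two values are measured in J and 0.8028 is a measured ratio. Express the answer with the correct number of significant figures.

21.819 J + 738.48 J = 760.299 J; the sum is limited to 2 decimal places (5 s.f.).
Carrying full precision, 760.299 × 0.8028 = 610.3680372 J; 0.8028 has 4 s.f., so the result keeps min(5, 4) = 4 s.f.
Rounded to 4 significant figures: 610.4 J.

610.4 J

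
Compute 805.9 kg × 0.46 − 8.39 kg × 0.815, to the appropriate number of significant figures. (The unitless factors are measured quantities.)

3.6 × 10^2 kg

805.9 × 0.46 = 370.714 → 3.7 × 10^2 kg (2 s.f., last digit at the 10^1 place).
8.39 × 0.815 = 6.83785 → 6.84 kg (3 s.f., last digit at the 10^-2 place).
Difference: 363.87615 kg; keep the coarser place, 10^1.
Result: 3.6 × 10^2 kg.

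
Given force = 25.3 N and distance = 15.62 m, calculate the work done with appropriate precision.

work done = 25.3 N × 15.62 m = 395.186 J.
25.3 has 3 significant figures; 15.62 has 4.
Division/multiplication keeps the fewest: 3 significant figures.
Rounded: 395 J.

395 J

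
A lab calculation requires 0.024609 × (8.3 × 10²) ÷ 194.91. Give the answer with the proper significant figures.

0.024609 × (8.3 × 10²) ÷ 194.91 = 0.104794366631…
Multiplication/division keeps the fewest significant figures: 0.024609 → 5 s.f., 8.3 × 10² → 2 s.f., 194.91 → 5 s.f.; limit is 2.
Rounded to 2 significant figures: 0.10.

0.10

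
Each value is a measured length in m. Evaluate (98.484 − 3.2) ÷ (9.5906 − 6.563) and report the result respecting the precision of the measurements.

31.5

98.484 − 3.2 = 95.284, limited to 1 d.p. → 3 s.f.; 9.5906 − 6.563 = 3.0276, limited to 3 d.p. → 4 s.f.
Carrying full precision, 95.284 ÷ 3.0276 = 31.4717928392…; keep min(3, 4) = 3 s.f.
Rounded to 3 significant figures: 31.5.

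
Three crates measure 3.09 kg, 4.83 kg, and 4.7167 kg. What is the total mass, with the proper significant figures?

12.64 kg

3.09 kg + 4.83 kg + 4.7167 kg = 12.6367 kg.
Addition/subtraction keeps the fewest decimal places: 3.09 → 2 decimal places, 4.83 → 2 decimal places, 4.7167 → 4 decimal places; limit is 2.
Rounded to 2 decimal places: 12.64 kg.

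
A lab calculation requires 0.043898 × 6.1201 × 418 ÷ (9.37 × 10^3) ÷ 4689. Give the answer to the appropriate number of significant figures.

2.56 × 10^-6

0.043898 × 6.1201 × 418 ÷ (9.37 × 10^3) ÷ 4689 = 0.00000255599329789…
Multiplication/division keeps the fewest significant figures: 0.043898 → 5 s.f., 6.1201 → 5 s.f., 418 → 3 s.f., 9.37 × 10^3 → 3 s.f., 4689 → 4 s.f.; limit is 3.
Rounded to 3 significant figures: 2.56 × 10^-6.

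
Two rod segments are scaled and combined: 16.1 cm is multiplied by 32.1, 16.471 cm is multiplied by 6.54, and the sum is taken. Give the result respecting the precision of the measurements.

625 cm

16.1 × 32.1 = 516.81 → 5.17 × 10² cm (3 s.f., last digit at the 10^0 place).
16.471 × 6.54 = 107.72034 → 108 cm (3 s.f., last digit at the 10^0 place).
Sum: 624.53034 cm; keep the coarser place, 10^0.
Result: 625 cm.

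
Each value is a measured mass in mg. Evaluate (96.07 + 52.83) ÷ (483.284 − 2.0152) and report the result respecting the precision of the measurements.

0.30939

96.07 + 52.83 = 148.90, limited to 2 d.p. → 5 s.f.; 483.284 − 2.0152 = 481.2688, limited to 3 d.p. → 6 s.f.
Carrying full precision, 148.90 ÷ 481.2688 = 0.309390511082…; keep min(5, 6) = 5 s.f.
Rounded to 5 significant figures: 0.30939.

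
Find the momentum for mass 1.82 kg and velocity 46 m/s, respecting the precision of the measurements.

momentum = 1.82 kg × 46 m/s = 83.72 kg·m/s.
1.82 has 3 significant figures; 46 has 2.
Division/multiplication keeps the fewest: 2 significant figures.
Rounded: 84 kg·m/s.

84 kg·m/s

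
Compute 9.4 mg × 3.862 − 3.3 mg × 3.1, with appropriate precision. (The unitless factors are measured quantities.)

9.4 × 3.862 = 36.3028 → 36 mg (2 s.f., last digit at the 10^0 place).
3.3 × 3.1 = 10.23 → 1.0 × 10^1 mg (2 s.f., last digit at the 10^0 place).
Difference: 26.0728 mg; keep the coarser place, 10^0.
Result: 26 mg.

26 mg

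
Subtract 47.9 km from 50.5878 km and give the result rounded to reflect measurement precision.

50.5878 km − 47.9 km = 2.6878 km.
Addition/subtraction keeps the fewest decimal places: 50.5878 → 4 decimal places, 47.9 → 1 decimal place; limit is 1.
Rounded to 1 decimal place: 2.7 km.

2.7 km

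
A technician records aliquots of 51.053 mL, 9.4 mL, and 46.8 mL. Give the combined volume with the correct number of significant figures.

51.053 mL + 9.4 mL + 46.8 mL = 107.253 mL.
Addition/subtraction keeps the fewest decimal places: 51.053 → 3 decimal places, 9.4 → 1 decimal place, 46.8 → 1 decimal place; limit is 1.
Rounded to 1 decimal place: 107.3 mL.

107.3 mL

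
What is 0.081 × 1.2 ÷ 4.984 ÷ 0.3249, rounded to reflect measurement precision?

0.081 × 1.2 ÷ 4.984 ÷ 0.3249 = 0.0600258778229…
Multiplication/division keeps the fewest significant figures: 0.081 → 2 s.f., 1.2 → 2 s.f., 4.984 → 4 s.f., 0.3249 → 4 s.f.; limit is 2.
Rounded to 2 significant figures: 0.060.

0.060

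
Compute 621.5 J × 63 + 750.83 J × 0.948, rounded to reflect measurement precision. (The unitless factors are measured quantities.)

621.5 × 63 = 39154.5 → 3.9 × 10⁴ J (2 s.f., last digit at the 10^3 place).
750.83 × 0.948 = 711.78684 → 712 J (3 s.f., last digit at the 10^0 place).
Sum: 39866.28684 J; keep the coarser place, 10^3.
Result: 4.0 × 10⁴ J.

4.0 × 10⁴ J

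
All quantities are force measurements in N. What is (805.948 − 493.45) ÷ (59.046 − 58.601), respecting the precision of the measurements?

702

805.948 − 493.45 = 312.498, limited to 2 d.p. → 5 s.f.; 59.046 − 58.601 = 0.445, limited to 3 d.p. → 3 s.f.
Carrying full precision, 312.498 ÷ 0.445 = 702.242696629…; keep min(5, 3) = 3 s.f.
Rounded to 3 significant figures: 702.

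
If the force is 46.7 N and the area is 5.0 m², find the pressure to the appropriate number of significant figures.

9.3 Pa

pressure = 46.7 N ÷ 5.0 m² = 9.34 Pa.
46.7 has 3 significant figures; 5.0 has 2.
Division/multiplication keeps the fewest: 2 significant figures.
Rounded: 9.3 Pa.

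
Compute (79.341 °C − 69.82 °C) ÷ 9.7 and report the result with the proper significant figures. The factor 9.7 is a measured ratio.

79.341 °C − 69.82 °C = 9.521 °C; the difference is limited to 2 decimal places (3 s.f.).
Carrying full precision, 9.521 ÷ 9.7 = 0.981546391753… °C; 9.7 has 2 s.f., so the result keeps min(3, 2) = 2 s.f.
Rounded to 2 significant figures: 0.98 °C.

0.98 °C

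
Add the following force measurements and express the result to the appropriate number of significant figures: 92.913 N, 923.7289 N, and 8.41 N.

92.913 N + 923.7289 N + 8.41 N = 1025.0519 N.
Addition/subtraction keeps the fewest decimal places: 92.913 → 3 decimal places, 923.7289 → 4 decimal places, 8.41 → 2 decimal places; limit is 2.
Rounded to 2 decimal places: 1025.05 N.

1025.05 N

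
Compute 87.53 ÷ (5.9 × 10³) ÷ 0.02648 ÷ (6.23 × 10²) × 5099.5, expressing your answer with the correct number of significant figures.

4.6

87.53 ÷ (5.9 × 10³) ÷ 0.02648 ÷ (6.23 × 10²) × 5099.5 = 4.58592011822…
Multiplication/division keeps the fewest significant figures: 87.53 → 4 s.f., 5.9 × 10³ → 2 s.f., 0.02648 → 4 s.f., 6.23 × 10² → 3 s.f., 5099.5 → 5 s.f.; limit is 2.
Rounded to 2 significant figures: 4.6.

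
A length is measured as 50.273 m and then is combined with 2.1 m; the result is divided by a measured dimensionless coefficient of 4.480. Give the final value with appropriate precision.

50.273 m + 2.1 m = 52.373 m; the sum is limited to 1 decimal place (3 s.f.).
Carrying full precision, 52.373 ÷ 4.480 = 11.6904017857… m; 4.480 has 4 s.f., so the result keeps min(3, 4) = 3 s.f.
Rounded to 3 significant figures: 11.7 m.

11.7 m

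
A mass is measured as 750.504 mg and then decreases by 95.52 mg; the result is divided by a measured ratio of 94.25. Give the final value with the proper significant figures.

6.949 mg

750.504 mg − 95.52 mg = 654.984 mg; the difference is limited to 2 decimal places (5 s.f.).
Carrying full precision, 654.984 ÷ 94.25 = 6.94943236074… mg; 94.25 has 4 s.f., so the result keeps min(5, 4) = 4 s.f.
Rounded to 4 significant figures: 6.949 mg.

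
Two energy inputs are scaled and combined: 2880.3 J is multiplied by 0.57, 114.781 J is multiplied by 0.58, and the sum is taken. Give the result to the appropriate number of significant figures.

1.7 × 10³ J

2880.3 × 0.57 = 1641.771 → 1.6 × 10³ J (2 s.f., last digit at the 10^2 place).
114.781 × 0.58 = 66.57298 → 67 J (2 s.f., last digit at the 10^0 place).
Sum: 1708.34398 J; keep the coarser place, 10^2.
Result: 1.7 × 10³ J.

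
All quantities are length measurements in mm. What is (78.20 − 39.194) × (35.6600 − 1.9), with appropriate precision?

1.32 × 10^3 mm²

78.20 − 39.194 = 39.006, limited to 2 d.p. → 4 s.f.; 35.6600 − 1.9 = 33.7600, limited to 1 d.p. → 3 s.f.
Carrying full precision, 39.006 × 33.7600 = 1316.84256; keep min(4, 3) = 3 s.f.
Rounded to 3 significant figures: 1.32 × 10^3 mm².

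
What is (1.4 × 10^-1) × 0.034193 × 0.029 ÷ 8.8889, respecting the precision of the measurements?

1.6 × 10^-5

(1.4 × 10^-1) × 0.034193 × 0.029 ÷ 8.8889 = 0.000015617633228…
Multiplication/division keeps the fewest significant figures: 1.4 × 10^-1 → 2 s.f., 0.034193 → 5 s.f., 0.029 → 2 s.f., 8.8889 → 5 s.f.; limit is 2.
Rounded to 2 significant figures: 1.6 × 10^-5.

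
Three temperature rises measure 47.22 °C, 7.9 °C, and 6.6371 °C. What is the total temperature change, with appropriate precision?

47.22 °C + 7.9 °C + 6.6371 °C = 61.7571 °C.
Addition/subtraction keeps the fewest decimal places: 47.22 → 2 decimal places, 7.9 → 1 decimal place, 6.6371 → 4 decimal places; limit is 1.
Rounded to 1 decimal place: 61.8 °C.

61.8 °C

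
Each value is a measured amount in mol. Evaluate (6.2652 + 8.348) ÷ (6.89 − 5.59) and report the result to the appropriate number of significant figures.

6.2652 + 8.348 = 14.6132, limited to 3 d.p. → 5 s.f.; 6.89 − 5.59 = 1.30, limited to 2 d.p. → 3 s.f.
Carrying full precision, 14.6132 ÷ 1.30 = 11.2409230769…; keep min(5, 3) = 3 s.f.
Rounded to 3 significant figures: 11.2.

11.2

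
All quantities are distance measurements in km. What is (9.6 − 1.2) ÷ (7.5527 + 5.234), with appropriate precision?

0.66

9.6 − 1.2 = 8.4, limited to 1 d.p. → 2 s.f.; 7.5527 + 5.234 = 12.7867, limited to 3 d.p. → 5 s.f.
Carrying full precision, 8.4 ÷ 12.7867 = 0.656932594023…; keep min(2, 5) = 2 s.f.
Rounded to 2 significant figures: 0.66.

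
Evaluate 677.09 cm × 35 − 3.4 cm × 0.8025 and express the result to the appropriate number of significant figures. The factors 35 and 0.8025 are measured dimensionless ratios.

677.09 × 35 = 23698.15 → 2.4 × 10^4 cm (2 s.f., last digit at the 10^3 place).
3.4 × 0.8025 = 2.7285 → 2.7 cm (2 s.f., last digit at the 10^-1 place).
Difference: 23695.4215 cm; keep the coarser place, 10^3.
Result: 2.4 × 10^4 cm.

2.4 × 10^4 cm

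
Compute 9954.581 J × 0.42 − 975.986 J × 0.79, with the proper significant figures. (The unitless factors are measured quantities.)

3.4 × 10³ J

9954.581 × 0.42 = 4180.92402 → 4.2 × 10³ J (2 s.f., last digit at the 10^2 place).
975.986 × 0.79 = 771.02894 → 7.7 × 10² J (2 s.f., last digit at the 10^1 place).
Difference: 3409.89508 J; keep the coarser place, 10^2.
Result: 3.4 × 10³ J.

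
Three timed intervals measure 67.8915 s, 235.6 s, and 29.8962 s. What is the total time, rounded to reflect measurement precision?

333.4 s

67.8915 s + 235.6 s + 29.8962 s = 333.3877 s.
Addition/subtraction keeps the fewest decimal places: 67.8915 → 4 decimal places, 235.6 → 1 decimal place, 29.8962 → 4 decimal places; limit is 1.
Rounded to 1 decimal place: 333.4 s.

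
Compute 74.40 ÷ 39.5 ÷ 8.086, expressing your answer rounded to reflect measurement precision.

2.33 × 10⁻¹

74.40 ÷ 39.5 ÷ 8.086 = 0.232938944323…
Multiplication/division keeps the fewest significant figures: 74.40 → 4 s.f., 39.5 → 3 s.f., 8.086 → 4 s.f.; limit is 3.
Rounded to 3 significant figures: 2.33 × 10⁻¹.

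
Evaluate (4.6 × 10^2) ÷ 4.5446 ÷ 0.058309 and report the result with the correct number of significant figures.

1.7 × 10^3

(4.6 × 10^2) ÷ 4.5446 ÷ 0.058309 = 1735.90747873…
Multiplication/division keeps the fewest significant figures: 4.6 × 10^2 → 2 s.f., 4.5446 → 5 s.f., 0.058309 → 5 s.f.; limit is 2.
Rounded to 2 significant figures: 1.7 × 10^3.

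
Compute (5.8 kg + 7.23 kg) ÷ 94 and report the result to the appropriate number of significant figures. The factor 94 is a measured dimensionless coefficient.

0.14 kg

5.8 kg + 7.23 kg = 13.03 kg; the sum is limited to 1 decimal place (3 s.f.).
Carrying full precision, 13.03 ÷ 94 = 0.138617021277… kg; 94 has 2 s.f., so the result keeps min(3, 2) = 2 s.f.
Rounded to 2 significant figures: 0.14 kg.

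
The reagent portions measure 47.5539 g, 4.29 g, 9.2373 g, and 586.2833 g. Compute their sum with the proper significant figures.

47.5539 g + 4.29 g + 9.2373 g + 586.2833 g = 647.3645 g.
Addition/subtraction keeps the fewest decimal places: 47.5539 → 4 decimal places, 4.29 → 2 decimal places, 9.2373 → 4 decimal places, 586.2833 → 4 decimal places; limit is 2.
Rounded to 2 decimal places: 647.36 g.

647.36 g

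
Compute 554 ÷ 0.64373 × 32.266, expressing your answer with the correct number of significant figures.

554 ÷ 0.64373 × 32.266 = 27768.4184363…
Multiplication/division keeps the fewest significant figures: 554 → 3 s.f., 0.64373 → 5 s.f., 32.266 → 5 s.f.; limit is 3.
Rounded to 3 significant figures: 2.78 × 10⁴.

2.78 × 10⁴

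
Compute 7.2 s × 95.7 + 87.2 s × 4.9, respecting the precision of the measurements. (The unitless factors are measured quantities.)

7.2 × 95.7 = 689.04 → 6.9 × 10² s (2 s.f., last digit at the 10^1 place).
87.2 × 4.9 = 427.28 → 4.3 × 10² s (2 s.f., last digit at the 10^1 place).
Sum: 1116.32 s; keep the coarser place, 10^1.
Result: 1.12 × 10³ s.

1.12 × 10³ s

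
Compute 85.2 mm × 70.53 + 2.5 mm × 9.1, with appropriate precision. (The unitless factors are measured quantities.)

6.03 × 10^3 mm

85.2 × 70.53 = 6009.156 → 6.01 × 10^3 mm (3 s.f., last digit at the 10^1 place).
2.5 × 9.1 = 22.75 → 23 mm (2 s.f., last digit at the 10^0 place).
Sum: 6031.906 mm; keep the coarser place, 10^1.
Result: 6.03 × 10^3 mm.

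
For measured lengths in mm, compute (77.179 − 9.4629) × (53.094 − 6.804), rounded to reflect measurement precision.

3134.6 mm²

77.179 − 9.4629 = 67.7161, limited to 3 d.p. → 5 s.f.; 53.094 − 6.804 = 46.290, limited to 3 d.p. → 5 s.f.
Carrying full precision, 67.7161 × 46.290 = 3134.578269; keep min(5, 5) = 5 s.f.
Rounded to 5 significant figures: 3134.6 mm².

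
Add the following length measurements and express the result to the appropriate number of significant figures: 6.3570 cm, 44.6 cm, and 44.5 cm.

95.5 cm

6.3570 cm + 44.6 cm + 44.5 cm = 95.4570 cm.
Addition/subtraction keeps the fewest decimal places: 6.3570 → 4 decimal places, 44.6 → 1 decimal place, 44.5 → 1 decimal place; limit is 1.
Rounded to 1 decimal place: 95.5 cm.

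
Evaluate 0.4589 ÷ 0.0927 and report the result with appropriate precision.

4.95

0.4589 ÷ 0.0927 = 4.95037756203…
Multiplication/division keeps the fewest significant figures: 0.4589 → 4 s.f., 0.0927 → 3 s.f.; limit is 3.
Rounded to 3 significant figures: 4.95.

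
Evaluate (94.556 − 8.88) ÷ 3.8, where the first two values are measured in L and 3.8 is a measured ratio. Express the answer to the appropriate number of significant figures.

23 L

94.556 L − 8.88 L = 85.676 L; the difference is limited to 2 decimal places (4 s.f.).
Carrying full precision, 85.676 ÷ 3.8 = 22.5463157895… L; 3.8 has 2 s.f., so the result keeps min(4, 2) = 2 s.f.
Rounded to 2 significant figures: 23 L.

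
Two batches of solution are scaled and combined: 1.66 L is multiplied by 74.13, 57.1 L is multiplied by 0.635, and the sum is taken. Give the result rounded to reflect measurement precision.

1.66 × 74.13 = 123.0558 → 123 L (3 s.f., last digit at the 10^0 place).
57.1 × 0.635 = 36.2585 → 36.3 L (3 s.f., last digit at the 10^-1 place).
Sum: 159.3143 L; keep the coarser place, 10^0.
Result: 159 L.

159 L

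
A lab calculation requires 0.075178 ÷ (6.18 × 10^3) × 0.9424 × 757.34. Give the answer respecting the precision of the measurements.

0.00868

0.075178 ÷ (6.18 × 10^3) × 0.9424 × 757.34 = 0.00868217360266…
Multiplication/division keeps the fewest significant figures: 0.075178 → 5 s.f., 6.18 × 10^3 → 3 s.f., 0.9424 → 4 s.f., 757.34 → 5 s.f.; limit is 3.
Rounded to 3 significant figures: 0.00868.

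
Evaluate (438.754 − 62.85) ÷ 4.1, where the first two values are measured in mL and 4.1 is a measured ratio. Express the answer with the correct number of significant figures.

438.754 mL − 62.85 mL = 375.904 mL; the difference is limited to 2 decimal places (5 s.f.).
Carrying full precision, 375.904 ÷ 4.1 = 91.683902439… mL; 4.1 has 2 s.f., so the result keeps min(5, 2) = 2 s.f.
Rounded to 2 significant figures: 92 mL.

92 mL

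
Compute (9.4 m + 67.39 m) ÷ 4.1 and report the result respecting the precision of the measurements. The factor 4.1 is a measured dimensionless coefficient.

19 m

9.4 m + 67.39 m = 76.79 m; the sum is limited to 1 decimal place (3 s.f.).
Carrying full precision, 76.79 ÷ 4.1 = 18.7292682927… m; 4.1 has 2 s.f., so the result keeps min(3, 2) = 2 s.f.
Rounded to 2 significant figures: 19 m.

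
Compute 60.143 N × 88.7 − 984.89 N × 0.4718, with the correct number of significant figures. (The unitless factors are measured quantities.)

60.143 × 88.7 = 5334.6841 → 5.33 × 10³ N (3 s.f., last digit at the 10^1 place).
984.89 × 0.4718 = 464.671102 → 464.7 N (4 s.f., last digit at the 10^-1 place).
Difference: 4870.012998 N; keep the coarser place, 10^1.
Result: 4.87 × 10³ N.

4.87 × 10³ N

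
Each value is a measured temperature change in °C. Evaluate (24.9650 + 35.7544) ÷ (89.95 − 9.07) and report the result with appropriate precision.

7.507 × 10^-1

24.9650 + 35.7544 = 60.7194, limited to 4 d.p. → 6 s.f.; 89.95 − 9.07 = 80.88, limited to 2 d.p. → 4 s.f.
Carrying full precision, 60.7194 ÷ 80.88 = 0.750734421365…; keep min(6, 4) = 4 s.f.
Rounded to 4 significant figures: 7.507 × 10^-1.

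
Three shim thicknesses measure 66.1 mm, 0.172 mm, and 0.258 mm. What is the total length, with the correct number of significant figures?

66.1 mm + 0.172 mm + 0.258 mm = 66.530 mm.
Addition/subtraction keeps the fewest decimal places: 66.1 → 1 decimal place, 0.172 → 3 decimal places, 0.258 → 3 decimal places; limit is 1.
Rounded to 1 decimal place: 66.5 mm.

66.5 mm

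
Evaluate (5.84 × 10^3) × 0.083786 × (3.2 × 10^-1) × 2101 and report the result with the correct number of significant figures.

(5.84 × 10^3) × 0.083786 × (3.2 × 10^-1) × 2101 = 328973.060557…
Multiplication/division keeps the fewest significant figures: 5.84 × 10^3 → 3 s.f., 0.083786 → 5 s.f., 3.2 × 10^-1 → 2 s.f., 2101 → 4 s.f.; limit is 2.
Rounded to 2 significant figures: 3.3 × 10^5.

3.3 × 10^5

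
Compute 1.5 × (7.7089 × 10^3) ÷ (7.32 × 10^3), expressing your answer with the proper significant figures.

1.5 × (7.7089 × 10^3) ÷ (7.32 × 10^3) = 1.57969262295…
Multiplication/division keeps the fewest significant figures: 1.5 → 2 s.f., 7.7089 × 10^3 → 5 s.f., 7.32 × 10^3 → 3 s.f.; limit is 2.
Rounded to 2 significant figures: 1.6.

1.6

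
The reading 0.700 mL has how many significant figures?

3

0.700: leading zeros are not significant; trailing zeros after a decimal point are significant.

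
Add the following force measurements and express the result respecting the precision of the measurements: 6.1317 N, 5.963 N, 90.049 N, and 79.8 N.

181.9 N

6.1317 N + 5.963 N + 90.049 N + 79.8 N = 181.9437 N.
Addition/subtraction keeps the fewest decimal places: 6.1317 → 4 decimal places, 5.963 → 3 decimal places, 90.049 → 3 decimal places, 79.8 → 1 decimal place; limit is 1.
Rounded to 1 decimal place: 181.9 N.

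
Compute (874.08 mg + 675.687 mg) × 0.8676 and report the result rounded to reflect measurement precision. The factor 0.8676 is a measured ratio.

1345 mg

874.08 mg + 675.687 mg = 1549.767 mg; the sum is limited to 2 decimal places (6 s.f.).
Carrying full precision, 1549.767 × 0.8676 = 1344.5778492 mg; 0.8676 has 4 s.f., so the result keeps min(6, 4) = 4 s.f.
Rounded to 4 significant figures: 1345 mg.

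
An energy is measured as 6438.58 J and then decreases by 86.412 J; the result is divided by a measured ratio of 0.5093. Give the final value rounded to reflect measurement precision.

1.247 × 10⁴ J

6438.58 J − 86.412 J = 6352.168 J; the difference is limited to 2 decimal places (6 s.f.).
Carrying full precision, 6352.168 ÷ 0.5093 = 12472.3502847… J; 0.5093 has 4 s.f., so the result keeps min(6, 4) = 4 s.f.
Rounded to 4 significant figures: 1.247 × 10⁴ J.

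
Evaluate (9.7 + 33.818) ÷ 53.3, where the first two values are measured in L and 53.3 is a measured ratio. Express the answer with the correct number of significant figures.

0.816 L

9.7 L + 33.818 L = 43.518 L; the sum is limited to 1 decimal place (3 s.f.).
Carrying full precision, 43.518 ÷ 53.3 = 0.816472795497… L; 53.3 has 3 s.f., so the result keeps min(3, 3) = 3 s.f.
Rounded to 3 significant figures: 0.816 L.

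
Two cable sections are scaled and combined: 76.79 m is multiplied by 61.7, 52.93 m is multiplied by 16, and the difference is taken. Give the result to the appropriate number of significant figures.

76.79 × 61.7 = 4737.943 → 4.74 × 10^3 m (3 s.f., last digit at the 10^1 place).
52.93 × 16 = 846.88 → 8.5 × 10^2 m (2 s.f., last digit at the 10^1 place).
Difference: 3891.063 m; keep the coarser place, 10^1.
Result: 3.89 × 10^3 m.

3.89 × 10^3 m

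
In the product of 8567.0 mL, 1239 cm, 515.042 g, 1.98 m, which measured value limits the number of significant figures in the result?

8567.0 mL → 5 s.f.; 1239 cm → 4 s.f.; 515.042 g → 6 s.f.; 1.98 m → 3 s.f.
The fewest is 3 significant figures, from 1.98 m.

1.98 m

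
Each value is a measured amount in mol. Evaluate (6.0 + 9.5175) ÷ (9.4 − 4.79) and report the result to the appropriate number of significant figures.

3.4

6.0 + 9.5175 = 15.5175, limited to 1 d.p. → 3 s.f.; 9.4 − 4.79 = 4.61, limited to 1 d.p. → 2 s.f.
Carrying full precision, 15.5175 ÷ 4.61 = 3.36605206074…; keep min(3, 2) = 2 s.f.
Rounded to 2 significant figures: 3.4.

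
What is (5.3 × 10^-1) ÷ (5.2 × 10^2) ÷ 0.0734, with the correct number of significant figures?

0.014

(5.3 × 10^-1) ÷ (5.2 × 10^2) ÷ 0.0734 = 0.0138859777824…
Multiplication/division keeps the fewest significant figures: 5.3 × 10^-1 → 2 s.f., 5.2 × 10^2 → 2 s.f., 0.0734 → 3 s.f.; limit is 2.
Rounded to 2 significant figures: 0.014.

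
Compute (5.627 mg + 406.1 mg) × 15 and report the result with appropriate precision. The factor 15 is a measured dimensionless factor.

5.627 mg + 406.1 mg = 411.727 mg; the sum is limited to 1 decimal place (4 s.f.).
Carrying full precision, 411.727 × 15 = 6175.905 mg; 15 has 2 s.f., so the result keeps min(4, 2) = 2 s.f.
Rounded to 2 significant figures: 6.2 × 10³ mg.

6.2 × 10³ mg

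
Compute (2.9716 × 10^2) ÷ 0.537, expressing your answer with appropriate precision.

553

(2.9716 × 10^2) ÷ 0.537 = 553.370577281…
Multiplication/division keeps the fewest significant figures: 2.9716 × 10^2 → 5 s.f., 0.537 → 3 s.f.; limit is 3.
Rounded to 3 significant figures: 553.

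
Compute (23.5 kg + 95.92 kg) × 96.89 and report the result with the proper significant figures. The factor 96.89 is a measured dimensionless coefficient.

23.5 kg + 95.92 kg = 119.42 kg; the sum is limited to 1 decimal place (4 s.f.).
Carrying full precision, 119.42 × 96.89 = 11570.6038 kg; 96.89 has 4 s.f., so the result keeps min(4, 4) = 4 s.f.
Rounded to 4 significant figures: 1.157 × 10⁴ kg.

1.157 × 10⁴ kg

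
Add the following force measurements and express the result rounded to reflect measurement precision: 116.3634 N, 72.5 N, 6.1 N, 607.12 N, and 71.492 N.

873.6 N

116.3634 N + 72.5 N + 6.1 N + 607.12 N + 71.492 N = 873.5754 N.
Addition/subtraction keeps the fewest decimal places: 116.3634 → 4 decimal places, 72.5 → 1 decimal place, 6.1 → 1 decimal place, 607.12 → 2 decimal places, 71.492 → 3 decimal places; limit is 1.
Rounded to 1 decimal place: 873.6 N.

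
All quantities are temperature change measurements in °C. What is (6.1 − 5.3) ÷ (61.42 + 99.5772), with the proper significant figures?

0.005

6.1 − 5.3 = 0.8, limited to 1 d.p. → 1 s.f.; 61.42 + 99.5772 = 160.9972, limited to 2 d.p. → 5 s.f.
Carrying full precision, 0.8 ÷ 160.9972 = 0.0049690305173…; keep min(1, 5) = 1 s.f.
Rounded to 1 significant figure: 0.005.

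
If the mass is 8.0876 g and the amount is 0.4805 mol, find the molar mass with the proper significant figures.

16.83 g/mol

molar mass = 8.0876 g ÷ 0.4805 mol = 16.8316337149… g/mol.
8.0876 has 5 significant figures; 0.4805 has 4.
Division/multiplication keeps the fewest: 4 significant figures.
Rounded: 16.83 g/mol.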